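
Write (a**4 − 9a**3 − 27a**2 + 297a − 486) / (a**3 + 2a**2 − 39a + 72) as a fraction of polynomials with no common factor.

(a**2 − 3a − 54)/(a + 8)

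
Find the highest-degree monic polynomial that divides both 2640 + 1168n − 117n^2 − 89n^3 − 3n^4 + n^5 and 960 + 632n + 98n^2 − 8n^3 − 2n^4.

By polynomial division,
  n^5 − 3n^4 − 89n^3 − 117n^2 + 1168n + 2640 = (−(1/2)n + 7/2)(−2n^4 − 8n^3 + 98n^2 + 632n + 960) + (−12n^3 − 144n^2 − 564n − 720)
  −2n^4 − 8n^3 + 98n^2 + 632n + 960 = ((1/6)n − 4/3)(−12n^3 − 144n^2 − 564n − 720) + (0)
Last nonzero remainder: −12n^3 − 144n^2 − 564n − 720. Dividing through by −12 gives the monic gcd n^3 + 12n^2 + 47n + 60.

60 + 47n + 12n^2 + n^3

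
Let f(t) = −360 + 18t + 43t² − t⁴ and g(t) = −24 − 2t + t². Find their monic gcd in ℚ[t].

By polynomial division,
  −t⁴ + 43t² + 18t − 360 = (−t² − 2t + 15)(t² − 2t − 24) + (0)
The last nonzero remainder t² − 2t − 24 is already monic.

−24 − 2t + t²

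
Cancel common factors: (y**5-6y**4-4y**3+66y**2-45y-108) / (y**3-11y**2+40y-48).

(y**3+y**2-9y-9)/(y-4)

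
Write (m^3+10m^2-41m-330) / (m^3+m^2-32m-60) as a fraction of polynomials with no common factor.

(m+11)/(m+2)

Apply the Euclidean algorithm:
  m^3+10m^2-41m-330 = (m^3+m^2-32m-60) + (9m^2-9m-270)
  m^3+m^2-32m-60 = ((1/9)m+2/9)(9m^2-9m-270) + (0)
Last nonzero remainder: 9m^2-9m-270. Dividing through by 9 gives the monic gcd m^2-m-30.
Cancel m^2-m-30 from numerator and denominator to get the reduced form.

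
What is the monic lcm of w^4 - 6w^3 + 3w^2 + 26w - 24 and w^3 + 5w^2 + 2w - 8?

Repeated division with remainder:
  w^4 - 6w^3 + 3w^2 + 26w - 24 = (w - 11)(w^3 + 5w^2 + 2w - 8) + (56w^2 + 56w - 112)
  w^3 + 5w^2 + 2w - 8 = ((1/56)w + 1/14)(56w^2 + 56w - 112) + (0)
Last nonzero remainder: 56w^2 + 56w - 112. Dividing through by 56 gives the monic gcd w^2 + w - 2.
Then lcm(f, g) = f·g / gcd(f, g); expanding and making the result monic gives the answer.

w^5 - 2w^4 - 21w^3 + 38w^2 + 80w - 96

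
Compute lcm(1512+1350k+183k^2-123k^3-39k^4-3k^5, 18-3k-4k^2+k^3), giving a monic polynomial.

Euclidean algorithm in ℚ[k]:
  -3k^5-39k^4-123k^3+183k^2+1350k+1512 = (-3k^2-51k-336)(k^3-4k^2-3k+18) + (-1260k^2+1260k+7560)
  k^3-4k^2-3k+18 = (-(1/1260)k+1/420)(-1260k^2+1260k+7560) + (0)
Last nonzero remainder: -1260k^2+1260k+7560. Dividing through by -1260 gives the monic gcd k^2-k-6.
Then lcm(f, g) = f·g / gcd(f, g); expanding and making the result monic gives the answer.

1512+846k-267k^2-184k^3+2k^4+10k^5+k^6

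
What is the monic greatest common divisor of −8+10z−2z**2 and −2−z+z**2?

Repeated division with remainder:
  −2z**2+10z−8 = (−2)(z**2−z−2) + (8z−12)
  z**2−z−2 = ((1/8)z+1/16)(8z−12) + (−5/4)
  8z−12 = (−(32/5)z+48/5)(−5/4) + (0)
The last nonzero remainder is the constant −5/4, so the polynomials are coprime and gcd = 1.

1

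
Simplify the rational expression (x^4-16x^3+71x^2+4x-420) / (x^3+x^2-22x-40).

(x^2-13x+42)/(x+4)

By polynomial division,
  x^4-16x^3+71x^2+4x-420 = (x-17)(x^3+x^2-22x-40) + (110x^2-330x-1100)
  x^3+x^2-22x-40 = ((1/110)x+2/55)(110x^2-330x-1100) + (0)
Last nonzero remainder: 110x^2-330x-1100. Dividing through by 110 gives the monic gcd x^2-3x-10.
Cancel x^2-3x-10 from numerator and denominator to get the reduced form.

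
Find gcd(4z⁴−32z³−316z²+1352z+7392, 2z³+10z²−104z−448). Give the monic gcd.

z²−3z−28

Repeated division with remainder:
  4z⁴−32z³−316z²+1352z+7392 = (2z−26)(2z³+10z²−104z−448) + (152z²−456z−4256)
  2z³+10z²−104z−448 = ((1/76)z+2/19)(152z²−456z−4256) + (0)
Last nonzero remainder: 152z²−456z−4256. Dividing through by 152 gives the monic gcd z²−3z−28.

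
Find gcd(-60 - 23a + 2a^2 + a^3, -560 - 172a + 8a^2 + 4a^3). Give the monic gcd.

4 + a

Repeated division with remainder:
  a^3 + 2a^2 - 23a - 60 = (1/4)(4a^3 + 8a^2 - 172a - 560) + (20a + 80)
  4a^3 + 8a^2 - 172a - 560 = ((1/5)a^2 - (2/5)a - 7)(20a + 80) + (0)
Last nonzero remainder: 20a + 80. Dividing through by 20 gives the monic gcd a + 4.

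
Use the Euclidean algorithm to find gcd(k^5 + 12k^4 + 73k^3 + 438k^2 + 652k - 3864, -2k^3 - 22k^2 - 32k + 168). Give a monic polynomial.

k^3 + 11k^2 + 16k - 84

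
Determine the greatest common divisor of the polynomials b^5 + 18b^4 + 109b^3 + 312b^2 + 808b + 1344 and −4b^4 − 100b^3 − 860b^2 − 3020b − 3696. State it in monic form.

b^2 + 10b + 21

Euclidean algorithm in ℚ[b]:
  b^5 + 18b^4 + 109b^3 + 312b^2 + 808b + 1344 = (−(1/4)b + 7/4)(−4b^4 − 100b^3 − 860b^2 − 3020b − 3696) + (69b^3 + 1062b^2 + 5169b + 7812)
  −4b^4 − 100b^3 − 860b^2 − 3020b − 3696 = (−(4/69)b − 884/1587)(69b^3 + 1062b^2 + 5169b + 7812) + ((16512/529)b^2 + (165120/529)b + 346752/529)
  69b^3 + 1062b^2 + 5169b + 7812 = ((12167/5504)b + 16399/1376)((16512/529)b^2 + (165120/529)b + 346752/529) + (0)
Last nonzero remainder: (16512/529)b^2 + (165120/529)b + 346752/529. Dividing through by 16512/529 gives the monic gcd b^2 + 10b + 21.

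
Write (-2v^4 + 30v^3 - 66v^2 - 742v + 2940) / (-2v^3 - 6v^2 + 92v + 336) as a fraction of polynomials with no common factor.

By polynomial division,
  -2v^4 + 30v^3 - 66v^2 - 742v + 2940 = (v - 18)(-2v^3 - 6v^2 + 92v + 336) + (-266v^2 + 578v + 8988)
  -2v^3 - 6v^2 + 92v + 336 = ((1/133)v + 688/17689)(-266v^2 + 578v + 8988) + ((34320/17689)v - 34320/2527)
  -266v^2 + 578v + 8988 = (-(2352637/17160)v - 1892723/2860)((34320/17689)v - 34320/2527) + (0)
Last nonzero remainder: (34320/17689)v - 34320/2527. Dividing through by 34320/17689 gives the monic gcd v - 7.
Cancel v - 7 from numerator and denominator to get the reduced form.

(v^3 - 8v^2 - 23v + 210)/(v^2 + 10v + 24)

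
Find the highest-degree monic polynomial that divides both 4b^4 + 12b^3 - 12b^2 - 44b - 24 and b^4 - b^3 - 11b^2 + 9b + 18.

b^3 + 2b^2 - 5b - 6

By polynomial division,
  4b^4 + 12b^3 - 12b^2 - 44b - 24 = (4)(b^4 - b^3 - 11b^2 + 9b + 18) + (16b^3 + 32b^2 - 80b - 96)
  b^4 - b^3 - 11b^2 + 9b + 18 = ((1/16)b - 3/16)(16b^3 + 32b^2 - 80b - 96) + (0)
Last nonzero remainder: 16b^3 + 32b^2 - 80b - 96. Dividing through by 16 gives the monic gcd b^3 + 2b^2 - 5b - 6.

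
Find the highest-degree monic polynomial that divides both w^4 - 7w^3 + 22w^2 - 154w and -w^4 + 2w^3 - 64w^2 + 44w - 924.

By polynomial division,
  w^4 - 7w^3 + 22w^2 - 154w = (-1)(-w^4 + 2w^3 - 64w^2 + 44w - 924) + (-5w^3 - 42w^2 - 110w - 924)
  -w^4 + 2w^3 - 64w^2 + 44w - 924 = ((1/5)w - 52/25)(-5w^3 - 42w^2 - 110w - 924) + (-(3234/25)w^2 - 71148/25)
  -5w^3 - 42w^2 - 110w - 924 = ((125/3234)w + 25/77)(-(3234/25)w^2 - 71148/25) + (0)
Last nonzero remainder: -(3234/25)w^2 - 71148/25. Dividing through by -3234/25 gives the monic gcd w^2 + 22.

w^2 + 22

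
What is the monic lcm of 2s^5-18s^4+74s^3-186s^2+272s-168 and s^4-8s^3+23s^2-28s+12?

Euclidean algorithm in ℚ[s]:
  2s^5-18s^4+74s^3-186s^2+272s-168 = (2s-2)(s^4-8s^3+23s^2-28s+12) + (12s^3-84s^2+192s-144)
  s^4-8s^3+23s^2-28s+12 = ((1/12)s-1/12)(12s^3-84s^2+192s-144) + (0)
Last nonzero remainder: 12s^3-84s^2+192s-144. Dividing through by 12 gives the monic gcd s^3-7s^2+16s-12.
Then lcm(f, g) = f·g / gcd(f, g); expanding and making the result monic gives the answer.

s^6-10s^5+46s^4-130s^3+229s^2-220s+84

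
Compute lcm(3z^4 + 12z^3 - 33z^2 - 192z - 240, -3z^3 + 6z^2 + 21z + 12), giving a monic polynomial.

z^6 + 6z^5 - 2z^4 - 82z^3 - 219z^2 - 224z - 80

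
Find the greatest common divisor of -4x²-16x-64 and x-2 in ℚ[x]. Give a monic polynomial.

Repeated division with remainder:
  -4x²-16x-64 = (-4x-24)(x-2) + (-112)
  x-2 = (-(1/112)x+1/56)(-112) + (0)
The last nonzero remainder is the constant -112, so the polynomials are coprime and gcd = 1.

1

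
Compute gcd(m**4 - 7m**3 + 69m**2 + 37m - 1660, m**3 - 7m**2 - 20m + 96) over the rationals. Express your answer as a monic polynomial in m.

Apply the Euclidean algorithm:
  m**4 - 7m**3 + 69m**2 + 37m - 1660 = (m)(m**3 - 7m**2 - 20m + 96) + (89m**2 - 59m - 1660)
  m**3 - 7m**2 - 20m + 96 = ((1/89)m - 564/7921)(89m**2 - 59m - 1660) + (-(43956/7921)m - 175824/7921)
  89m**2 - 59m - 1660 = (-(704969/43956)m + 3287215/43956)(-(43956/7921)m - 175824/7921) + (0)
Last nonzero remainder: -(43956/7921)m - 175824/7921. Dividing through by -43956/7921 gives the monic gcd m + 4.

m + 4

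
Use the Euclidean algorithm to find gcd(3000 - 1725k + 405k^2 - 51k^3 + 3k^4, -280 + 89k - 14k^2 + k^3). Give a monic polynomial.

Euclidean algorithm in ℚ[k]:
  3k^4 - 51k^3 + 405k^2 - 1725k + 3000 = (3k - 9)(k^3 - 14k^2 + 89k - 280) + (12k^2 - 84k + 480)
  k^3 - 14k^2 + 89k - 280 = ((1/12)k - 7/12)(12k^2 - 84k + 480) + (0)
Last nonzero remainder: 12k^2 - 84k + 480. Dividing through by 12 gives the monic gcd k^2 - 7k + 40.

40 - 7k + k^2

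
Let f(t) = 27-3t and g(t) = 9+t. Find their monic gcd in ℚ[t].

1

Apply the Euclidean algorithm:
  -3t+27 = (-3)(t+9) + (54)
  t+9 = ((1/54)t+1/6)(54) + (0)
The last nonzero remainder is the constant 54, so the polynomials are coprime and gcd = 1.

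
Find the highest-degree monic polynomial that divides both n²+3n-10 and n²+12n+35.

By polynomial division,
  n²+3n-10 = (n²+12n+35) + (-9n-45)
  n²+12n+35 = (-(1/9)n-7/9)(-9n-45) + (0)
Last nonzero remainder: -9n-45. Dividing through by -9 gives the monic gcd n+5.

n+5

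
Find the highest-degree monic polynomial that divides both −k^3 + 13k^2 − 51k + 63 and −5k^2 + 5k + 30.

k − 3

By polynomial division,
  −k^3 + 13k^2 − 51k + 63 = ((1/5)k − 12/5)(−5k^2 + 5k + 30) + (−45k + 135)
  −5k^2 + 5k + 30 = ((1/9)k + 2/9)(−45k + 135) + (0)
Last nonzero remainder: −45k + 135. Dividing through by −45 gives the monic gcd k − 3.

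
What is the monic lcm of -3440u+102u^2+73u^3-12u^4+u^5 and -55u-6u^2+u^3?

37840u-4562u^2-701u^3+205u^4-23u^5+u^6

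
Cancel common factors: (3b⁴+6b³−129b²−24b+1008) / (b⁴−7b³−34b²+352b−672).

(3b+9)/(b−6)

Apply the Euclidean algorithm:
  3b⁴+6b³−129b²−24b+1008 = (3)(b⁴−7b³−34b²+352b−672) + (27b³−27b²−1080b+3024)
  b⁴−7b³−34b²+352b−672 = ((1/27)b−2/9)(27b³−27b²−1080b+3024) + (0)
Last nonzero remainder: 27b³−27b²−1080b+3024. Dividing through by 27 gives the monic gcd b³−b²−40b+112.
Cancel b³−b²−40b+112 from numerator and denominator to get the reduced form.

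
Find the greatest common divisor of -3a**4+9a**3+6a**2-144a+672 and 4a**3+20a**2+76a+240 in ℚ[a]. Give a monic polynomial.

a+4

By polynomial division,
  -3a**4+9a**3+6a**2-144a+672 = (-(3/4)a+6)(4a**3+20a**2+76a+240) + (-57a**2-420a-768)
  4a**3+20a**2+76a+240 = (-(4/57)a+60/361)(-57a**2-420a-768) + ((33180/361)a+132720/361)
  -57a**2-420a-768 = (-(6859/11060)a-5776/2765)((33180/361)a+132720/361) + (0)
Last nonzero remainder: (33180/361)a+132720/361. Dividing through by 33180/361 gives the monic gcd a+4.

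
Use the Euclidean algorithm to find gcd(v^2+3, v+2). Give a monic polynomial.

Euclidean algorithm in ℚ[v]:
  v^2+3 = (v-2)(v+2) + (7)
  v+2 = ((1/7)v+2/7)(7) + (0)
The last nonzero remainder is the constant 7, so the polynomials are coprime and gcd = 1.

1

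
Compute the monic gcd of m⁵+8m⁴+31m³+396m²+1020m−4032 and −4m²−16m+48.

m²+4m−12

Apply the Euclidean algorithm:
  m⁵+8m⁴+31m³+396m²+1020m−4032 = (−(1/4)m³−m²−(27/4)m−84)(−4m²−16m+48) + (0)
Last nonzero remainder: −4m²−16m+48. Dividing through by −4 gives the monic gcd m²+4m−12.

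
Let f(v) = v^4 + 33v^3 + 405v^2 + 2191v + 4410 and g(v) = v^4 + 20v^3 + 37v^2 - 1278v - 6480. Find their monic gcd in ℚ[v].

Apply the Euclidean algorithm:
  v^4 + 33v^3 + 405v^2 + 2191v + 4410 = (v^4 + 20v^3 + 37v^2 - 1278v - 6480) + (13v^3 + 368v^2 + 3469v + 10890)
  v^4 + 20v^3 + 37v^2 - 1278v - 6480 = ((1/13)v - 108/169)(13v^3 + 368v^2 + 3469v + 10890) + ((900/169)v^2 + (17100/169)v + 81000/169)
  13v^3 + 368v^2 + 3469v + 10890 = ((2197/900)v + 20449/900)((900/169)v^2 + (17100/169)v + 81000/169) + (0)
Last nonzero remainder: (900/169)v^2 + (17100/169)v + 81000/169. Dividing through by 900/169 gives the monic gcd v^2 + 19v + 90.

v^2 + 19v + 90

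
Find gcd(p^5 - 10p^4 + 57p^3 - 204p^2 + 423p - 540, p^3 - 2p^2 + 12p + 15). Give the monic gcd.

Repeated division with remainder:
  p^5 - 10p^4 + 57p^3 - 204p^2 + 423p - 540 = (p^2 - 8p + 29)(p^3 - 2p^2 + 12p + 15) + (-65p^2 + 195p - 975)
  p^3 - 2p^2 + 12p + 15 = (-(1/65)p - 1/65)(-65p^2 + 195p - 975) + (0)
Last nonzero remainder: -65p^2 + 195p - 975. Dividing through by -65 gives the monic gcd p^2 - 3p + 15.

p^2 - 3p + 15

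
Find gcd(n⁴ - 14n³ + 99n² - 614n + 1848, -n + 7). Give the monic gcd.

n - 7

Repeated division with remainder:
  n⁴ - 14n³ + 99n² - 614n + 1848 = (-n³ + 7n² - 50n + 264)(-n + 7) + (0)
Last nonzero remainder: -n + 7. Dividing through by -1 gives the monic gcd n - 7.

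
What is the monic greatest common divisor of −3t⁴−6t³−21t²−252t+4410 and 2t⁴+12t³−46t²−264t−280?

By polynomial division,
  −3t⁴−6t³−21t²−252t+4410 = (−3/2)(2t⁴+12t³−46t²−264t−280) + (12t³−90t²−648t+3990)
  2t⁴+12t³−46t²−264t−280 = ((1/6)t+9/4)(12t³−90t²−648t+3990) + ((529/2)t²+529t−18515/2)
  12t³−90t²−648t+3990 = ((24/529)t−228/529)((529/2)t²+529t−18515/2) + (0)
Last nonzero remainder: (529/2)t²+529t−18515/2. Dividing through by 529/2 gives the monic gcd t²+2t−35.

t²+2t−35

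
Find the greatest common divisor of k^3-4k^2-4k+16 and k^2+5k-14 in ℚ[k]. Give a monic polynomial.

k-2

Apply the Euclidean algorithm:
  k^3-4k^2-4k+16 = (k-9)(k^2+5k-14) + (55k-110)
  k^2+5k-14 = ((1/55)k+7/55)(55k-110) + (0)
Last nonzero remainder: 55k-110. Dividing through by 55 gives the monic gcd k-2.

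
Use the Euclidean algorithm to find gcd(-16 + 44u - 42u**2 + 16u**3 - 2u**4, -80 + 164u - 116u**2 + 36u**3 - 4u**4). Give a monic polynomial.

By polynomial division,
  -2u**4 + 16u**3 - 42u**2 + 44u - 16 = (1/2)(-4u**4 + 36u**3 - 116u**2 + 164u - 80) + (-2u**3 + 16u**2 - 38u + 24)
  -4u**4 + 36u**3 - 116u**2 + 164u - 80 = (2u - 2)(-2u**3 + 16u**2 - 38u + 24) + (-8u**2 + 40u - 32)
  -2u**3 + 16u**2 - 38u + 24 = ((1/4)u - 3/4)(-8u**2 + 40u - 32) + (0)
Last nonzero remainder: -8u**2 + 40u - 32. Dividing through by -8 gives the monic gcd u**2 - 5u + 4.

4 - 5u + u**2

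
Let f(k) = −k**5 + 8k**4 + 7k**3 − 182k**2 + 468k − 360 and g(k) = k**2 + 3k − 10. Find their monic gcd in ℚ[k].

k**2 + 3k − 10

Euclidean algorithm in ℚ[k]:
  −k**5 + 8k**4 + 7k**3 − 182k**2 + 468k − 360 = (−k**3 + 11k**2 − 36k + 36)(k**2 + 3k − 10) + (0)
The last nonzero remainder k**2 + 3k − 10 is already monic.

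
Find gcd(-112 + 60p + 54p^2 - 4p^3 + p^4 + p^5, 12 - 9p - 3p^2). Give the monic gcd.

Apply the Euclidean algorithm:
  p^5 + p^4 - 4p^3 + 54p^2 + 60p - 112 = (-(1/3)p^3 + (2/3)p^2 - 2p - 28/3)(-3p^2 - 9p + 12) + (0)
Last nonzero remainder: -3p^2 - 9p + 12. Dividing through by -3 gives the monic gcd p^2 + 3p - 4.

-4 + 3p + p^2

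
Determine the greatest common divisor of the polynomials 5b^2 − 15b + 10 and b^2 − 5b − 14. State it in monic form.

Euclidean algorithm in ℚ[b]:
  5b^2 − 15b + 10 = (5)(b^2 − 5b − 14) + (10b + 80)
  b^2 − 5b − 14 = ((1/10)b − 13/10)(10b + 80) + (90)
  10b + 80 = ((1/9)b + 8/9)(90) + (0)
The last nonzero remainder is the constant 90, so the polynomials are coprime and gcd = 1.

1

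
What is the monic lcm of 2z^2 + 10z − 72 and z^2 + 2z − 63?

z^3 − 2z^2 − 71z + 252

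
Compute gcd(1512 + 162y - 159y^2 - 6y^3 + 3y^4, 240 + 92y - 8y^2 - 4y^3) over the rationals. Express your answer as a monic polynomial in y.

3 + y

By polynomial division,
  3y^4 - 6y^3 - 159y^2 + 162y + 1512 = (-(3/4)y + 3)(-4y^3 - 8y^2 + 92y + 240) + (-66y^2 + 66y + 792)
  -4y^3 - 8y^2 + 92y + 240 = ((2/33)y + 2/11)(-66y^2 + 66y + 792) + (32y + 96)
  -66y^2 + 66y + 792 = (-(33/16)y + 33/4)(32y + 96) + (0)
Last nonzero remainder: 32y + 96. Dividing through by 32 gives the monic gcd y + 3.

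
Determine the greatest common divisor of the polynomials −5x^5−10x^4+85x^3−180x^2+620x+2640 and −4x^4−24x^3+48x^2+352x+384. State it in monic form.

By polynomial division,
  −5x^5−10x^4+85x^3−180x^2+620x+2640 = ((5/4)x−5)(−4x^4−24x^3+48x^2+352x+384) + (−95x^3−380x^2+1900x+4560)
  −4x^4−24x^3+48x^2+352x+384 = ((4/95)x+8/95)(−95x^3−380x^2+1900x+4560) + (0)
Last nonzero remainder: −95x^3−380x^2+1900x+4560. Dividing through by −95 gives the monic gcd x^3+4x^2−20x−48.

x^3+4x^2−20x−48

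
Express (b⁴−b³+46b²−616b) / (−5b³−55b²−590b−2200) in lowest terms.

Apply the Euclidean algorithm:
  b⁴−b³+46b²−616b = (−(1/5)b+12/5)(−5b³−55b²−590b−2200) + (60b²+360b+5280)
  −5b³−55b²−590b−2200 = (−(1/12)b−5/12)(60b²+360b+5280) + (0)
Last nonzero remainder: 60b²+360b+5280. Dividing through by 60 gives the monic gcd b²+6b+88.
Cancel b²+6b+88 from numerator and denominator to get the reduced form.

(−b²+7b)/(5b+25)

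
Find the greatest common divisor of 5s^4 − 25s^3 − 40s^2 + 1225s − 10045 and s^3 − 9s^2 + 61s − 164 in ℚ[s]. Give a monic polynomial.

s^2 − 5s + 41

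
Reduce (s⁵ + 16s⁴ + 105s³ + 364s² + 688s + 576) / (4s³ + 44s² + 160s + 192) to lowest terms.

Repeated division with remainder:
  s⁵ + 16s⁴ + 105s³ + 364s² + 688s + 576 = ((1/4)s² + (5/4)s + 5/2)(4s³ + 44s² + 160s + 192) + (6s² + 48s + 96)
  4s³ + 44s² + 160s + 192 = ((2/3)s + 2)(6s² + 48s + 96) + (0)
Last nonzero remainder: 6s² + 48s + 96. Dividing through by 6 gives the monic gcd s² + 8s + 16.
Cancel s² + 8s + 16 from numerator and denominator to get the reduced form.

(s³ + 8s² + 25s + 36)/(4s + 12)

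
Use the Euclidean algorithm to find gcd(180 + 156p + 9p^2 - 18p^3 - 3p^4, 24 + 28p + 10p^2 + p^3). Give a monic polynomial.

Repeated division with remainder:
  -3p^4 - 18p^3 + 9p^2 + 156p + 180 = (-3p + 12)(p^3 + 10p^2 + 28p + 24) + (-27p^2 - 108p - 108)
  p^3 + 10p^2 + 28p + 24 = (-(1/27)p - 2/9)(-27p^2 - 108p - 108) + (0)
Last nonzero remainder: -27p^2 - 108p - 108. Dividing through by -27 gives the monic gcd p^2 + 4p + 4.

4 + 4p + p^2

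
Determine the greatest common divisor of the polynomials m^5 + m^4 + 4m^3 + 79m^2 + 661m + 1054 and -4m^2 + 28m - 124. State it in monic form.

m^2 - 7m + 31

Apply the Euclidean algorithm:
  m^5 + m^4 + 4m^3 + 79m^2 + 661m + 1054 = (-(1/4)m^3 - 2m^2 - (29/4)m - 17/2)(-4m^2 + 28m - 124) + (0)
Last nonzero remainder: -4m^2 + 28m - 124. Dividing through by -4 gives the monic gcd m^2 - 7m + 31.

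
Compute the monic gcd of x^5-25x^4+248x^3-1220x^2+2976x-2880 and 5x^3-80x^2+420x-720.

x^3-16x^2+84x-144

Apply the Euclidean algorithm:
  x^5-25x^4+248x^3-1220x^2+2976x-2880 = ((1/5)x^2-(9/5)x+4)(5x^3-80x^2+420x-720) + (0)
Last nonzero remainder: 5x^3-80x^2+420x-720. Dividing through by 5 gives the monic gcd x^3-16x^2+84x-144.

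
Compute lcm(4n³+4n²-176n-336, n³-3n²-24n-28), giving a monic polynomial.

n⁴+3n³-42n²-172n-168

Apply the Euclidean algorithm:
  4n³+4n²-176n-336 = (4)(n³-3n²-24n-28) + (16n²-80n-224)
  n³-3n²-24n-28 = ((1/16)n+1/8)(16n²-80n-224) + (0)
Last nonzero remainder: 16n²-80n-224. Dividing through by 16 gives the monic gcd n²-5n-14.
Then lcm(f, g) = f·g / gcd(f, g); expanding and making the result monic gives the answer.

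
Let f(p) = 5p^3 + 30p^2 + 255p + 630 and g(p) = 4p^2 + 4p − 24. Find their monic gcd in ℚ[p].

Euclidean algorithm in ℚ[p]:
  5p^3 + 30p^2 + 255p + 630 = ((5/4)p + 25/4)(4p^2 + 4p − 24) + (260p + 780)
  4p^2 + 4p − 24 = ((1/65)p − 2/65)(260p + 780) + (0)
Last nonzero remainder: 260p + 780. Dividing through by 260 gives the monic gcd p + 3.

p + 3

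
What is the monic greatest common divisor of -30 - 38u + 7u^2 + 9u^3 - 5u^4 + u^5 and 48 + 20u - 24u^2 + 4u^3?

By polynomial division,
  u^5 - 5u^4 + 9u^3 + 7u^2 - 38u - 30 = ((1/4)u^2 + (1/4)u + 5/2)(4u^3 - 24u^2 + 20u + 48) + (50u^2 - 100u - 150)
  4u^3 - 24u^2 + 20u + 48 = ((2/25)u - 8/25)(50u^2 - 100u - 150) + (0)
Last nonzero remainder: 50u^2 - 100u - 150. Dividing through by 50 gives the monic gcd u^2 - 2u - 3.

-3 - 2u + u^2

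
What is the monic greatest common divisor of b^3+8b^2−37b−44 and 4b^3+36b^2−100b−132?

Apply the Euclidean algorithm:
  b^3+8b^2−37b−44 = (1/4)(4b^3+36b^2−100b−132) + (−b^2−12b−11)
  4b^3+36b^2−100b−132 = (−4b+12)(−b^2−12b−11) + (0)
Last nonzero remainder: −b^2−12b−11. Dividing through by −1 gives the monic gcd b^2+12b+11.

b^2+12b+11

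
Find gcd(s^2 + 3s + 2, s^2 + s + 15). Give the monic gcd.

Apply the Euclidean algorithm:
  s^2 + 3s + 2 = (s^2 + s + 15) + (2s - 13)
  s^2 + s + 15 = ((1/2)s + 15/4)(2s - 13) + (255/4)
  2s - 13 = ((8/255)s - 52/255)(255/4) + (0)
The last nonzero remainder is the constant 255/4, so the polynomials are coprime and gcd = 1.

1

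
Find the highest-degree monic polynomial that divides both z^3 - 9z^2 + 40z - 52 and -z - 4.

1

Repeated division with remainder:
  z^3 - 9z^2 + 40z - 52 = (-z^2 + 13z - 92)(-z - 4) + (-420)
  -z - 4 = ((1/420)z + 1/105)(-420) + (0)
The last nonzero remainder is the constant -420, so the polynomials are coprime and gcd = 1.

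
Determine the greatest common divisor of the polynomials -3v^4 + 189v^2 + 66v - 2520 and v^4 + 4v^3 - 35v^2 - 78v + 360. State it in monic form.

v^3 + 7v^2 - 14v - 120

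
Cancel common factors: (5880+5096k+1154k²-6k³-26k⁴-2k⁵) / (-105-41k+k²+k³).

Apply the Euclidean algorithm:
  -2k⁵-26k⁴-6k³+1154k²+5096k+5880 = (-2k²-24k-64)(k³+k²-41k-105) + (24k²-48k-840)
  k³+k²-41k-105 = ((1/24)k+1/8)(24k²-48k-840) + (0)
Last nonzero remainder: 24k²-48k-840. Dividing through by 24 gives the monic gcd k²-2k-35.
Cancel k²-2k-35 from numerator and denominator to get the reduced form.

(-168-136k-30k²-2k³)/(3+k)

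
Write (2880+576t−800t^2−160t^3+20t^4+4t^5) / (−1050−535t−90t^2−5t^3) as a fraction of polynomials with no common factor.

By polynomial division,
  4t^5+20t^4−160t^3−800t^2+576t+2880 = (−(4/5)t^2+(52/5)t−348/5)(−5t^3−90t^2−535t−1050) + (−2340t^2−25740t−70200)
  −5t^3−90t^2−535t−1050 = ((1/468)t+7/468)(−2340t^2−25740t−70200) + (0)
Last nonzero remainder: −2340t^2−25740t−70200. Dividing through by −2340 gives the monic gcd t^2+11t+30.
Cancel t^2+11t+30 from numerator and denominator to get the reduced form.

(−96+16t+24t^2−4t^3)/(35+5t)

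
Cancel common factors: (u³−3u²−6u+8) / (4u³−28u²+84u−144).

Euclidean algorithm in ℚ[u]:
  u³−3u²−6u+8 = (1/4)(4u³−28u²+84u−144) + (4u²−27u+44)
  4u³−28u²+84u−144 = (u−1/4)(4u²−27u+44) + ((133/4)u−133)
  4u²−27u+44 = ((16/133)u−44/133)((133/4)u−133) + (0)
Last nonzero remainder: (133/4)u−133. Dividing through by 133/4 gives the monic gcd u−4.
Cancel u−4 from numerator and denominator to get the reduced form.

(u²+u−2)/(4u²−12u+36)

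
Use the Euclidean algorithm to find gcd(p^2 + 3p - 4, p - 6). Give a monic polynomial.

1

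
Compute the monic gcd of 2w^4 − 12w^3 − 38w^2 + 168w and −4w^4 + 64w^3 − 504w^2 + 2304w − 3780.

w^2 − 10w + 21

By polynomial division,
  2w^4 − 12w^3 − 38w^2 + 168w = (−1/2)(−4w^4 + 64w^3 − 504w^2 + 2304w − 3780) + (20w^3 − 290w^2 + 1320w − 1890)
  −4w^4 + 64w^3 − 504w^2 + 2304w − 3780 = (−(1/5)w + 3/10)(20w^3 − 290w^2 + 1320w − 1890) + (−153w^2 + 1530w − 3213)
  20w^3 − 290w^2 + 1320w − 1890 = (−(20/153)w + 10/17)(−153w^2 + 1530w − 3213) + (0)
Last nonzero remainder: −153w^2 + 1530w − 3213. Dividing through by −153 gives the monic gcd w^2 − 10w + 21.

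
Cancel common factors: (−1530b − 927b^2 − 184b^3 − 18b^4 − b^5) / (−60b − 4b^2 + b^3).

By polynomial division,
  −b^5 − 18b^4 − 184b^3 − 927b^2 − 1530b = (−b^2 − 22b − 332)(b^3 − 4b^2 − 60b) + (−3575b^2 − 21450b)
  b^3 − 4b^2 − 60b = (−(1/3575)b + 2/715)(−3575b^2 − 21450b) + (0)
Last nonzero remainder: −3575b^2 − 21450b. Dividing through by −3575 gives the monic gcd b^2 + 6b.
Cancel b^2 + 6b from numerator and denominator to get the reduced form.

(−255 − 112b − 12b^2 − b^3)/(−10 + b)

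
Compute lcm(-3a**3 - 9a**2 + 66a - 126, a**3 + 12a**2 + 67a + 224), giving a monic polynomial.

a**5 + 8a**4 + 25a**3 + 28a**2 - 494a + 1344

Apply the Euclidean algorithm:
  -3a**3 - 9a**2 + 66a - 126 = (-3)(a**3 + 12a**2 + 67a + 224) + (27a**2 + 267a + 546)
  a**3 + 12a**2 + 67a + 224 = ((1/27)a + 19/243)(27a**2 + 267a + 546) + ((2098/81)a + 14686/81)
  27a**2 + 267a + 546 = ((2187/2098)a + 3159/1049)((2098/81)a + 14686/81) + (0)
Last nonzero remainder: (2098/81)a + 14686/81. Dividing through by 2098/81 gives the monic gcd a + 7.
Then lcm(f, g) = f·g / gcd(f, g); expanding and making the result monic gives the answer.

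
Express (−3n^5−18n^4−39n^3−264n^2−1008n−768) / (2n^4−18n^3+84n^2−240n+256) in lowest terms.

(−3n^3−27n^2−72n−48)/(2n^2−12n+16)

Apply the Euclidean algorithm:
  −3n^5−18n^4−39n^3−264n^2−1008n−768 = (−(3/2)n−45/2)(2n^4−18n^3+84n^2−240n+256) + (−318n^3+1266n^2−6024n+4992)
  2n^4−18n^3+84n^2−240n+256 = (−(1/159)n+266/8427)(−318n^3+1266n^2−6024n+4992) + ((17280/2809)n^2−(51840/2809)n+276480/2809)
  −318n^3+1266n^2−6024n+4992 = (−(148877/2880)n+36517/720)((17280/2809)n^2−(51840/2809)n+276480/2809) + (0)
Last nonzero remainder: (17280/2809)n^2−(51840/2809)n+276480/2809. Dividing through by 17280/2809 gives the monic gcd n^2−3n+16.
Cancel n^2−3n+16 from numerator and denominator to get the reduced form.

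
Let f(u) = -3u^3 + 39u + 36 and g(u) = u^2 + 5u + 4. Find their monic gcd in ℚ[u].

By polynomial division,
  -3u^3 + 39u + 36 = (-3u + 15)(u^2 + 5u + 4) + (-24u - 24)
  u^2 + 5u + 4 = (-(1/24)u - 1/6)(-24u - 24) + (0)
Last nonzero remainder: -24u - 24. Dividing through by -24 gives the monic gcd u + 1.

u + 1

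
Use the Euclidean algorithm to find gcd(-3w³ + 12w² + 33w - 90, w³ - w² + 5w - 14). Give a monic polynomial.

w - 2

By polynomial division,
  -3w³ + 12w² + 33w - 90 = (-3)(w³ - w² + 5w - 14) + (9w² + 48w - 132)
  w³ - w² + 5w - 14 = ((1/9)w - 19/27)(9w² + 48w - 132) + ((481/9)w - 962/9)
  9w² + 48w - 132 = ((81/481)w + 594/481)((481/9)w - 962/9) + (0)
Last nonzero remainder: (481/9)w - 962/9. Dividing through by 481/9 gives the monic gcd w - 2.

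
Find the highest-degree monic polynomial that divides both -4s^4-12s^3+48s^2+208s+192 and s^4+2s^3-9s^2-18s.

By polynomial division,
  -4s^4-12s^3+48s^2+208s+192 = (-4)(s^4+2s^3-9s^2-18s) + (-4s^3+12s^2+136s+192)
  s^4+2s^3-9s^2-18s = (-(1/4)s-5/4)(-4s^3+12s^2+136s+192) + (40s^2+200s+240)
  -4s^3+12s^2+136s+192 = (-(1/10)s+4/5)(40s^2+200s+240) + (0)
Last nonzero remainder: 40s^2+200s+240. Dividing through by 40 gives the monic gcd s^2+5s+6.

s^2+5s+6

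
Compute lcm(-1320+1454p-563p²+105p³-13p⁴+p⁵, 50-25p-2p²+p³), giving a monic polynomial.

Repeated division with remainder:
  p⁵-13p⁴+105p³-563p²+1454p-1320 = (p²-11p+108)(p³-2p²-25p+50) + (-672p²+4704p-6720)
  p³-2p²-25p+50 = (-(1/672)p-5/672)(-672p²+4704p-6720) + (0)
Last nonzero remainder: -672p²+4704p-6720. Dividing through by -672 gives the monic gcd p²-7p+10.
Then lcm(f, g) = f·g / gcd(f, g); expanding and making the result monic gives the answer.

-6600+5950p-1361p²-38p³+40p⁴-8p⁵+p⁶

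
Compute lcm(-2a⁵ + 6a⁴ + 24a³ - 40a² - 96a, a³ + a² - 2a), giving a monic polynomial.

Repeated division with remainder:
  -2a⁵ + 6a⁴ + 24a³ - 40a² - 96a = (-2a² + 8a + 12)(a³ + a² - 2a) + (-36a² - 72a)
  a³ + a² - 2a = (-(1/36)a + 1/36)(-36a² - 72a) + (0)
Last nonzero remainder: -36a² - 72a. Dividing through by -36 gives the monic gcd a² + 2a.
Then lcm(f, g) = f·g / gcd(f, g); expanding and making the result monic gives the answer.

a⁶ - 4a⁵ - 9a⁴ + 32a³ + 28a² - 48a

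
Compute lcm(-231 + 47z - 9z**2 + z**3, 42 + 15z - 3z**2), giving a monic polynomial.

-462 - 137z + 29z**2 - 7z**3 + z**4

By polynomial division,
  z**3 - 9z**2 + 47z - 231 = (-(1/3)z + 4/3)(-3z**2 + 15z + 42) + (41z - 287)
  -3z**2 + 15z + 42 = (-(3/41)z - 6/41)(41z - 287) + (0)
Last nonzero remainder: 41z - 287. Dividing through by 41 gives the monic gcd z - 7.
Then lcm(f, g) = f·g / gcd(f, g); expanding and making the result monic gives the answer.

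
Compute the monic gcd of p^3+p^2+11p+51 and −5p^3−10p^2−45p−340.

p^2−2p+17

By polynomial division,
  p^3+p^2+11p+51 = (−1/5)(−5p^3−10p^2−45p−340) + (−p^2+2p−17)
  −5p^3−10p^2−45p−340 = (5p+20)(−p^2+2p−17) + (0)
Last nonzero remainder: −p^2+2p−17. Dividing through by −1 gives the monic gcd p^2−2p+17.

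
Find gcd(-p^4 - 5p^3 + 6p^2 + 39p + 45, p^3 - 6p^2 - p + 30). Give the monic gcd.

p - 3

Apply the Euclidean algorithm:
  -p^4 - 5p^3 + 6p^2 + 39p + 45 = (-p - 11)(p^3 - 6p^2 - p + 30) + (-61p^2 + 58p + 375)
  p^3 - 6p^2 - p + 30 = (-(1/61)p + 308/3721)(-61p^2 + 58p + 375) + ((1290/3721)p - 3870/3721)
  -61p^2 + 58p + 375 = (-(226981/1290)p - 93025/258)((1290/3721)p - 3870/3721) + (0)
Last nonzero remainder: (1290/3721)p - 3870/3721. Dividing through by 1290/3721 gives the monic gcd p - 3.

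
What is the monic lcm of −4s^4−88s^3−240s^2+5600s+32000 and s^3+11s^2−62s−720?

s^5+31s^4+258s^3−860s^2−20600s−72000

Repeated division with remainder:
  −4s^4−88s^3−240s^2+5600s+32000 = (−4s−44)(s^3+11s^2−62s−720) + (−4s^2−8s+320)
  s^3+11s^2−62s−720 = (−(1/4)s−9/4)(−4s^2−8s+320) + (0)
Last nonzero remainder: −4s^2−8s+320. Dividing through by −4 gives the monic gcd s^2+2s−80.
Then lcm(f, g) = f·g / gcd(f, g); expanding and making the result monic gives the answer.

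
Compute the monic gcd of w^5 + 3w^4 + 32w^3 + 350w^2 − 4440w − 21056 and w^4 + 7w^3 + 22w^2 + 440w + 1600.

By polynomial division,
  w^5 + 3w^4 + 32w^3 + 350w^2 − 4440w − 21056 = (w − 4)(w^4 + 7w^3 + 22w^2 + 440w + 1600) + (38w^3 − 2w^2 − 4280w − 14656)
  w^4 + 7w^3 + 22w^2 + 440w + 1600 = ((1/38)w + 67/361)(38w^3 − 2w^2 − 4280w − 14656) + ((48736/361)w^2 + (584832/361)w + 1559552/361)
  38w^3 − 2w^2 − 4280w − 14656 = ((6859/24368)w − 82669/24368)((48736/361)w^2 + (584832/361)w + 1559552/361) + (0)
Last nonzero remainder: (48736/361)w^2 + (584832/361)w + 1559552/361. Dividing through by 48736/361 gives the monic gcd w^2 + 12w + 32.

w^2 + 12w + 32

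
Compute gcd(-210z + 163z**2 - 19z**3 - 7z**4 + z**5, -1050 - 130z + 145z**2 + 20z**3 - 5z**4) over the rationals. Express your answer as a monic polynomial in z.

By polynomial division,
  z**5 - 7z**4 - 19z**3 + 163z**2 - 210z = (-(1/5)z + 3/5)(-5z**4 + 20z**3 + 145z**2 - 130z - 1050) + (-2z**3 + 50z**2 - 342z + 630)
  -5z**4 + 20z**3 + 145z**2 - 130z - 1050 = ((5/2)z + 105/2)(-2z**3 + 50z**2 - 342z + 630) + (-1625z**2 + 16250z - 34125)
  -2z**3 + 50z**2 - 342z + 630 = ((2/1625)z - 6/325)(-1625z**2 + 16250z - 34125) + (0)
Last nonzero remainder: -1625z**2 + 16250z - 34125. Dividing through by -1625 gives the monic gcd z**2 - 10z + 21.

21 - 10z + z**2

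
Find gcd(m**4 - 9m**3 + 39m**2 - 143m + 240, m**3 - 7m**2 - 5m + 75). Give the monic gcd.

Euclidean algorithm in ℚ[m]:
  m**4 - 9m**3 + 39m**2 - 143m + 240 = (m - 2)(m**3 - 7m**2 - 5m + 75) + (30m**2 - 228m + 390)
  m**3 - 7m**2 - 5m + 75 = ((1/30)m + 1/50)(30m**2 - 228m + 390) + (-(336/25)m + 336/5)
  30m**2 - 228m + 390 = (-(125/56)m + 325/56)(-(336/25)m + 336/5) + (0)
Last nonzero remainder: -(336/25)m + 336/5. Dividing through by -336/25 gives the monic gcd m - 5.

m - 5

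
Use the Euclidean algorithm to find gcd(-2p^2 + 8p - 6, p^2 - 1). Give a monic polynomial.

By polynomial division,
  -2p^2 + 8p - 6 = (-2)(p^2 - 1) + (8p - 8)
  p^2 - 1 = ((1/8)p + 1/8)(8p - 8) + (0)
Last nonzero remainder: 8p - 8. Dividing through by 8 gives the monic gcd p - 1.

p - 1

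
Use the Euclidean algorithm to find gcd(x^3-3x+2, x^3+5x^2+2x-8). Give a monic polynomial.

Apply the Euclidean algorithm:
  x^3-3x+2 = (x^3+5x^2+2x-8) + (-5x^2-5x+10)
  x^3+5x^2+2x-8 = (-(1/5)x-4/5)(-5x^2-5x+10) + (0)
Last nonzero remainder: -5x^2-5x+10. Dividing through by -5 gives the monic gcd x^2+x-2.

x^2+x-2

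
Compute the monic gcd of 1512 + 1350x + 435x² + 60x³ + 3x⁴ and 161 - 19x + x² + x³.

7 + x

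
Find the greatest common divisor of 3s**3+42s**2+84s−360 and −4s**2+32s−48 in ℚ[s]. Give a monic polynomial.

s−2

By polynomial division,
  3s**3+42s**2+84s−360 = (−(3/4)s−33/2)(−4s**2+32s−48) + (576s−1152)
  −4s**2+32s−48 = (−(1/144)s+1/24)(576s−1152) + (0)
Last nonzero remainder: 576s−1152. Dividing through by 576 gives the monic gcd s−2.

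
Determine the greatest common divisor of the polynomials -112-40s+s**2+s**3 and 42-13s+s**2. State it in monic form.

-7+s

By polynomial division,
  s**3+s**2-40s-112 = (s+14)(s**2-13s+42) + (100s-700)
  s**2-13s+42 = ((1/100)s-3/50)(100s-700) + (0)
Last nonzero remainder: 100s-700. Dividing through by 100 gives the monic gcd s-7.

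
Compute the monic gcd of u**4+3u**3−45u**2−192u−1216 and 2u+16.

u+8

Repeated division with remainder:
  u**4+3u**3−45u**2−192u−1216 = ((1/2)u**3−(5/2)u**2−(5/2)u−76)(2u+16) + (0)
Last nonzero remainder: 2u+16. Dividing through by 2 gives the monic gcd u+8.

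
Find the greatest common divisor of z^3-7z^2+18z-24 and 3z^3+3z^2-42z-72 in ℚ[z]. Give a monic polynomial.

z-4

Apply the Euclidean algorithm:
  z^3-7z^2+18z-24 = (1/3)(3z^3+3z^2-42z-72) + (-8z^2+32z)
  3z^3+3z^2-42z-72 = (-(3/8)z-15/8)(-8z^2+32z) + (18z-72)
  -8z^2+32z = (-(4/9)z)(18z-72) + (0)
Last nonzero remainder: 18z-72. Dividing through by 18 gives the monic gcd z-4.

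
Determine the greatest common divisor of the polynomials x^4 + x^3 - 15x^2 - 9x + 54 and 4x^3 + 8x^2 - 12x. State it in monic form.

x + 3

Euclidean algorithm in ℚ[x]:
  x^4 + x^3 - 15x^2 - 9x + 54 = ((1/4)x - 1/4)(4x^3 + 8x^2 - 12x) + (-10x^2 - 12x + 54)
  4x^3 + 8x^2 - 12x = (-(2/5)x - 8/25)(-10x^2 - 12x + 54) + ((144/25)x + 432/25)
  -10x^2 - 12x + 54 = (-(125/72)x + 25/8)((144/25)x + 432/25) + (0)
Last nonzero remainder: (144/25)x + 432/25. Dividing through by 144/25 gives the monic gcd x + 3.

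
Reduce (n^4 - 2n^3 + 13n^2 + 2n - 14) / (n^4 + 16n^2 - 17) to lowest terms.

By polynomial division,
  n^4 - 2n^3 + 13n^2 + 2n - 14 = (n^4 + 16n^2 - 17) + (-2n^3 - 3n^2 + 2n + 3)
  n^4 + 16n^2 - 17 = (-(1/2)n + 3/4)(-2n^3 - 3n^2 + 2n + 3) + ((77/4)n^2 - 77/4)
  -2n^3 - 3n^2 + 2n + 3 = (-(8/77)n - 12/77)((77/4)n^2 - 77/4) + (0)
Last nonzero remainder: (77/4)n^2 - 77/4. Dividing through by 77/4 gives the monic gcd n^2 - 1.
Cancel n^2 - 1 from numerator and denominator to get the reduced form.

(n^2 - 2n + 14)/(n^2 + 17)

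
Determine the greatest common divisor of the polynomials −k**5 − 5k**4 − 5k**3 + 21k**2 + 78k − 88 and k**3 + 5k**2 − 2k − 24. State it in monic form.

Repeated division with remainder:
  −k**5 − 5k**4 − 5k**3 + 21k**2 + 78k − 88 = (−k**2 − 7)(k**3 + 5k**2 − 2k − 24) + (32k**2 + 64k − 256)
  k**3 + 5k**2 − 2k − 24 = ((1/32)k + 3/32)(32k**2 + 64k − 256) + (0)
Last nonzero remainder: 32k**2 + 64k − 256. Dividing through by 32 gives the monic gcd k**2 + 2k − 8.

k**2 + 2k − 8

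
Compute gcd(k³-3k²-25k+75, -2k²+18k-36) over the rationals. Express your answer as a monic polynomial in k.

k-3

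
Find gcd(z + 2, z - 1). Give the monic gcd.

Euclidean algorithm in ℚ[z]:
  z + 2 = (z - 1) + (3)
  z - 1 = ((1/3)z - 1/3)(3) + (0)
The last nonzero remainder is the constant 3, so the polynomials are coprime and gcd = 1.

1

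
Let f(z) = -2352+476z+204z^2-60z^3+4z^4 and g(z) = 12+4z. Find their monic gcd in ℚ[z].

3+z

Repeated division with remainder:
  4z^4-60z^3+204z^2+476z-2352 = (z^3-18z^2+105z-196)(4z+12) + (0)
Last nonzero remainder: 4z+12. Dividing through by 4 gives the monic gcd z+3.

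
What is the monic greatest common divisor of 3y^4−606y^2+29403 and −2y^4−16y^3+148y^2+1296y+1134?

y^2−81

Apply the Euclidean algorithm:
  3y^4−606y^2+29403 = (−3/2)(−2y^4−16y^3+148y^2+1296y+1134) + (−24y^3−384y^2+1944y+31104)
  −2y^4−16y^3+148y^2+1296y+1134 = ((1/12)y−2/3)(−24y^3−384y^2+1944y+31104) + (−270y^2+21870)
  −24y^3−384y^2+1944y+31104 = ((4/45)y+64/45)(−270y^2+21870) + (0)
Last nonzero remainder: −270y^2+21870. Dividing through by −270 gives the monic gcd y^2−81.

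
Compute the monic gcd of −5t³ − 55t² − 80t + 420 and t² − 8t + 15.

By polynomial division,
  −5t³ − 55t² − 80t + 420 = (−5t − 95)(t² − 8t + 15) + (−765t + 1845)
  t² − 8t + 15 = (−(1/765)t + 19/2601)(−765t + 1845) + (440/289)
  −765t + 1845 = (−(44217/88)t + 106641/88)(440/289) + (0)
The last nonzero remainder is the constant 440/289, so the polynomials are coprime and gcd = 1.

1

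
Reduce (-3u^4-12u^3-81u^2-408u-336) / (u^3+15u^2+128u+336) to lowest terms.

(-3u^3-81u-84)/(u^2+11u+84)

Euclidean algorithm in ℚ[u]:
  -3u^4-12u^3-81u^2-408u-336 = (-3u+33)(u^3+15u^2+128u+336) + (-192u^2-3624u-11424)
  u^3+15u^2+128u+336 = (-(1/192)u+31/1536)(-192u^2-3624u-11424) + ((9065/64)u+9065/16)
  -192u^2-3624u-11424 = (-(12288/9065)u-26112/1295)((9065/64)u+9065/16) + (0)
Last nonzero remainder: (9065/64)u+9065/16. Dividing through by 9065/64 gives the monic gcd u+4.
Cancel u+4 from numerator and denominator to get the reduced form.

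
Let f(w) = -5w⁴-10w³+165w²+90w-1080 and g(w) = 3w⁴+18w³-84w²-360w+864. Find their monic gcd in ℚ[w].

w²+2w-24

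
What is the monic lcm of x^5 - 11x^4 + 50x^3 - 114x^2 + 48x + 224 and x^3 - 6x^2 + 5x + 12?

x^6 - 14x^5 + 83x^4 - 264x^3 + 390x^2 + 80x - 672

By polynomial division,
  x^5 - 11x^4 + 50x^3 - 114x^2 + 48x + 224 = (x^2 - 5x + 15)(x^3 - 6x^2 + 5x + 12) + (-11x^2 + 33x + 44)
  x^3 - 6x^2 + 5x + 12 = (-(1/11)x + 3/11)(-11x^2 + 33x + 44) + (0)
Last nonzero remainder: -11x^2 + 33x + 44. Dividing through by -11 gives the monic gcd x^2 - 3x - 4.
Then lcm(f, g) = f·g / gcd(f, g); expanding and making the result monic gives the answer.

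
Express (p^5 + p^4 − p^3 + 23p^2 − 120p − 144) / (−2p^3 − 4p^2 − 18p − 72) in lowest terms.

(−p^3 − 2p^2 + 11p + 12)/(2p + 6)

By polynomial division,
  p^5 + p^4 − p^3 + 23p^2 − 120p − 144 = (−(1/2)p^2 + (1/2)p + 4)(−2p^3 − 4p^2 − 18p − 72) + (12p^2 − 12p + 144)
  −2p^3 − 4p^2 − 18p − 72 = (−(1/6)p − 1/2)(12p^2 − 12p + 144) + (0)
Last nonzero remainder: 12p^2 − 12p + 144. Dividing through by 12 gives the monic gcd p^2 − p + 12.
Cancel p^2 − p + 12 from numerator and denominator to get the reduced form.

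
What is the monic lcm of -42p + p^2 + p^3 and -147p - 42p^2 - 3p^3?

-294p - 35p^2 + 8p^3 + p^4

Euclidean algorithm in ℚ[p]:
  p^3 + p^2 - 42p = (-1/3)(-3p^3 - 42p^2 - 147p) + (-13p^2 - 91p)
  -3p^3 - 42p^2 - 147p = ((3/13)p + 21/13)(-13p^2 - 91p) + (0)
Last nonzero remainder: -13p^2 - 91p. Dividing through by -13 gives the monic gcd p^2 + 7p.
Then lcm(f, g) = f·g / gcd(f, g); expanding and making the result monic gives the answer.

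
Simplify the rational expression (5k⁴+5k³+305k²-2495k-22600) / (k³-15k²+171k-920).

(5k³+45k²+665k+2825)/(k²-7k+115)

By polynomial division,
  5k⁴+5k³+305k²-2495k-22600 = (5k+80)(k³-15k²+171k-920) + (650k²-11575k+51000)
  k³-15k²+171k-920 = ((1/650)k+73/16900)(650k²-11575k+51000) + ((96355/676)k-192710/169)
  650k²-11575k+51000 = ((87880/19271)k-861900/19271)((96355/676)k-192710/169) + (0)
Last nonzero remainder: (96355/676)k-192710/169. Dividing through by 96355/676 gives the monic gcd k-8.
Cancel k-8 from numerator and denominator to get the reduced form.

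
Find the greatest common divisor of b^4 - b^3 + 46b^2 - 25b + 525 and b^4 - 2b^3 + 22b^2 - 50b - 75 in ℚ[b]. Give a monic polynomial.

b^2 + 25

By polynomial division,
  b^4 - b^3 + 46b^2 - 25b + 525 = (b^4 - 2b^3 + 22b^2 - 50b - 75) + (b^3 + 24b^2 + 25b + 600)
  b^4 - 2b^3 + 22b^2 - 50b - 75 = (b - 26)(b^3 + 24b^2 + 25b + 600) + (621b^2 + 15525)
  b^3 + 24b^2 + 25b + 600 = ((1/621)b + 8/207)(621b^2 + 15525) + (0)
Last nonzero remainder: 621b^2 + 15525. Dividing through by 621 gives the monic gcd b^2 + 25.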